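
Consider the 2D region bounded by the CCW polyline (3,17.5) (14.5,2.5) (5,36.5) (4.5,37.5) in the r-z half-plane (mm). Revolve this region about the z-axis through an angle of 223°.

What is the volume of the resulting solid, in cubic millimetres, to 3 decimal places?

Profile (r,z), 4 vertices: (3,17.5) (14.5,2.5) (5,36.5) (4.5,37.5)
edge 0: (3,17.5)→(14.5,2.5)  cross = 3·2.5 − 14.5·17.5 = -246.2500; (r_i+r_j)·cross = 17.5·-246.2500 = -4309.3750
edge 1: (14.5,2.5)→(5,36.5)  cross = 14.5·36.5 − 5·2.5 = 516.7500; (r_i+r_j)·cross = 19.5·516.7500 = 10076.6250
edge 2: (5,36.5)→(4.5,37.5)  cross = 5·37.5 − 4.5·36.5 = 23.2500; (r_i+r_j)·cross = 9.5·23.2500 = 220.8750
edge 3: (4.5,37.5)→(3,17.5)  cross = 4.5·17.5 − 3·37.5 = -33.7500; (r_i+r_j)·cross = 7.5·-33.7500 = -253.1250
Σcross = 260.0000 → A = |Σcross|/2 = 130.0000 mm²
Σ(r_i+r_j)·cross = 5735.0000 → first moment M = |Σ|/6 = 955.8333
R_c = M/A = 955.8333/130.0000 = 7.3526 mm
θ = 223° = 3.892084 rad
V = θ·R_c·A = 3.892084·7.3526·130.0000 = 3720.184 mm³

Volume = 3720.184 mm³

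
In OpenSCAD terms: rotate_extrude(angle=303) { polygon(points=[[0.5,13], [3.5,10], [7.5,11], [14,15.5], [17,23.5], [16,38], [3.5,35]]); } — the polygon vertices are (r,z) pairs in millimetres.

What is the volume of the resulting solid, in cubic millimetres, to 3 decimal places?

Profile (r,z), 7 vertices: (0.5,13) (3.5,10) (7.5,11) (14,15.5) (17,23.5) (16,38) (3.5,35)
edge 0: (0.5,13)→(3.5,10)  cross = 0.5·10 − 3.5·13 = -40.5000; (r_i+r_j)·cross = 4·-40.5000 = -162.0000
edge 1: (3.5,10)→(7.5,11)  cross = 3.5·11 − 7.5·10 = -36.5000; (r_i+r_j)·cross = 11·-36.5000 = -401.5000
edge 2: (7.5,11)→(14,15.5)  cross = 7.5·15.5 − 14·11 = -37.7500; (r_i+r_j)·cross = 21.5·-37.7500 = -811.6250
edge 3: (14,15.5)→(17,23.5)  cross = 14·23.5 − 17·15.5 = 65.5000; (r_i+r_j)·cross = 31·65.5000 = 2030.5000
edge 4: (17,23.5)→(16,38)  cross = 17·38 − 16·23.5 = 270.0000; (r_i+r_j)·cross = 33·270.0000 = 8910.0000
edge 5: (16,38)→(3.5,35)  cross = 16·35 − 3.5·38 = 427.0000; (r_i+r_j)·cross = 19.5·427.0000 = 8326.5000
edge 6: (3.5,35)→(0.5,13)  cross = 3.5·13 − 0.5·35 = 28.0000; (r_i+r_j)·cross = 4·28.0000 = 112.0000
Σcross = 675.7500 → A = |Σcross|/2 = 337.8750 mm²
Σ(r_i+r_j)·cross = 18003.8750 → first moment M = |Σ|/6 = 3000.6458
R_c = M/A = 3000.6458/337.8750 = 8.8809 mm
θ = 303° = 5.288348 rad
V = θ·R_c·A = 5.288348·8.8809·337.8750 = 15868.458 mm³

Volume = 15868.458 mm³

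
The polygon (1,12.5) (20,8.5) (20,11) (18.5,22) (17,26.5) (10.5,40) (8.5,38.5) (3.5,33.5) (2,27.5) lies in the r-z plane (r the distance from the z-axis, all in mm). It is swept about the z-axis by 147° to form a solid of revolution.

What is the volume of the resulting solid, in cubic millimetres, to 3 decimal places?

Profile (r,z), 9 vertices: (1,12.5) (20,8.5) (20,11) (18.5,22) (17,26.5) (10.5,40) (8.5,38.5) (3.5,33.5) (2,27.5)
edge 0: (1,12.5)→(20,8.5)  cross = 1·8.5 − 20·12.5 = -241.5000; (r_i+r_j)·cross = 21·-241.5000 = -5071.5000
edge 1: (20,8.5)→(20,11)  cross = 20·11 − 20·8.5 = 50.0000; (r_i+r_j)·cross = 40·50.0000 = 2000.0000
edge 2: (20,11)→(18.5,22)  cross = 20·22 − 18.5·11 = 236.5000; (r_i+r_j)·cross = 38.5·236.5000 = 9105.2500
edge 3: (18.5,22)→(17,26.5)  cross = 18.5·26.5 − 17·22 = 116.2500; (r_i+r_j)·cross = 35.5·116.2500 = 4126.8750
edge 4: (17,26.5)→(10.5,40)  cross = 17·40 − 10.5·26.5 = 401.7500; (r_i+r_j)·cross = 27.5·401.7500 = 11048.1250
edge 5: (10.5,40)→(8.5,38.5)  cross = 10.5·38.5 − 8.5·40 = 64.2500; (r_i+r_j)·cross = 19·64.2500 = 1220.7500
edge 6: (8.5,38.5)→(3.5,33.5)  cross = 8.5·33.5 − 3.5·38.5 = 150.0000; (r_i+r_j)·cross = 12·150.0000 = 1800.0000
edge 7: (3.5,33.5)→(2,27.5)  cross = 3.5·27.5 − 2·33.5 = 29.2500; (r_i+r_j)·cross = 5.5·29.2500 = 160.8750
edge 8: (2,27.5)→(1,12.5)  cross = 2·12.5 − 1·27.5 = -2.5000; (r_i+r_j)·cross = 3·-2.5000 = -7.5000
Σcross = 804.0000 → A = |Σcross|/2 = 402.0000 mm²
Σ(r_i+r_j)·cross = 24382.8750 → first moment M = |Σ|/6 = 4063.8125
R_c = M/A = 4063.8125/402.0000 = 10.1090 mm
θ = 147° = 2.565634 rad
V = θ·R_c·A = 2.565634·10.1090·402.0000 = 10426.256 mm³

Volume = 10426.256 mm³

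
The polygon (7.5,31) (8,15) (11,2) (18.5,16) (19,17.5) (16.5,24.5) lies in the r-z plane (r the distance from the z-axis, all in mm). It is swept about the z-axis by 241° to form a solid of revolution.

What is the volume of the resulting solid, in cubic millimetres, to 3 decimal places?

Volume = 9849.971 mm³

Profile (r,z), 6 vertices: (7.5,31) (8,15) (11,2) (18.5,16) (19,17.5) (16.5,24.5)
edge 0: (7.5,31)→(8,15)  cross = 7.5·15 − 8·31 = -135.5000; (r_i+r_j)·cross = 15.5·-135.5000 = -2100.2500
edge 1: (8,15)→(11,2)  cross = 8·2 − 11·15 = -149.0000; (r_i+r_j)·cross = 19·-149.0000 = -2831.0000
edge 2: (11,2)→(18.5,16)  cross = 11·16 − 18.5·2 = 139.0000; (r_i+r_j)·cross = 29.5·139.0000 = 4100.5000
edge 3: (18.5,16)→(19,17.5)  cross = 18.5·17.5 − 19·16 = 19.7500; (r_i+r_j)·cross = 37.5·19.7500 = 740.6250
edge 4: (19,17.5)→(16.5,24.5)  cross = 19·24.5 − 16.5·17.5 = 176.7500; (r_i+r_j)·cross = 35.5·176.7500 = 6274.6250
edge 5: (16.5,24.5)→(7.5,31)  cross = 16.5·31 − 7.5·24.5 = 327.7500; (r_i+r_j)·cross = 24·327.7500 = 7866.0000
Σcross = 378.7500 → A = |Σcross|/2 = 189.3750 mm²
Σ(r_i+r_j)·cross = 14050.5000 → first moment M = |Σ|/6 = 2341.7500
R_c = M/A = 2341.7500/189.3750 = 12.3657 mm
θ = 241° = 4.206243 rad
V = θ·R_c·A = 4.206243·12.3657·189.3750 = 9849.971 mm³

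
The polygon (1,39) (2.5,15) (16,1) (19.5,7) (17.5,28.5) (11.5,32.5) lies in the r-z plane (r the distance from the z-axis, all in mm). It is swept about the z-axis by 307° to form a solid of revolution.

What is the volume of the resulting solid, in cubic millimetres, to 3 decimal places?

Profile (r,z), 6 vertices: (1,39) (2.5,15) (16,1) (19.5,7) (17.5,28.5) (11.5,32.5)
edge 0: (1,39)→(2.5,15)  cross = 1·15 − 2.5·39 = -82.5000; (r_i+r_j)·cross = 3.5·-82.5000 = -288.7500
edge 1: (2.5,15)→(16,1)  cross = 2.5·1 − 16·15 = -237.5000; (r_i+r_j)·cross = 18.5·-237.5000 = -4393.7500
edge 2: (16,1)→(19.5,7)  cross = 16·7 − 19.5·1 = 92.5000; (r_i+r_j)·cross = 35.5·92.5000 = 3283.7500
edge 3: (19.5,7)→(17.5,28.5)  cross = 19.5·28.5 − 17.5·7 = 433.2500; (r_i+r_j)·cross = 37·433.2500 = 16030.2500
edge 4: (17.5,28.5)→(11.5,32.5)  cross = 17.5·32.5 − 11.5·28.5 = 241.0000; (r_i+r_j)·cross = 29·241.0000 = 6989.0000
edge 5: (11.5,32.5)→(1,39)  cross = 11.5·39 − 1·32.5 = 416.0000; (r_i+r_j)·cross = 12.5·416.0000 = 5200.0000
Σcross = 862.7500 → A = |Σcross|/2 = 431.3750 mm²
Σ(r_i+r_j)·cross = 26820.5000 → first moment M = |Σ|/6 = 4470.0833
R_c = M/A = 4470.0833/431.3750 = 10.3624 mm
θ = 307° = 5.358161 rad
V = θ·R_c·A = 5.358161·10.3624·431.3750 = 23951.425 mm³

Volume = 23951.425 mm³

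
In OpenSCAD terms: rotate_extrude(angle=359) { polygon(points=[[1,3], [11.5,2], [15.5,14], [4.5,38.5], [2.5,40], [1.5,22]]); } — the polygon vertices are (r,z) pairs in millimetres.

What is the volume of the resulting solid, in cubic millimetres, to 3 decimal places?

Volume = 14934.633 mm³

Profile (r,z), 6 vertices: (1,3) (11.5,2) (15.5,14) (4.5,38.5) (2.5,40) (1.5,22)
edge 0: (1,3)→(11.5,2)  cross = 1·2 − 11.5·3 = -32.5000; (r_i+r_j)·cross = 12.5·-32.5000 = -406.2500
edge 1: (11.5,2)→(15.5,14)  cross = 11.5·14 − 15.5·2 = 130.0000; (r_i+r_j)·cross = 27·130.0000 = 3510.0000
edge 2: (15.5,14)→(4.5,38.5)  cross = 15.5·38.5 − 4.5·14 = 533.7500; (r_i+r_j)·cross = 20·533.7500 = 10675.0000
edge 3: (4.5,38.5)→(2.5,40)  cross = 4.5·40 − 2.5·38.5 = 83.7500; (r_i+r_j)·cross = 7·83.7500 = 586.2500
edge 4: (2.5,40)→(1.5,22)  cross = 2.5·22 − 1.5·40 = -5.0000; (r_i+r_j)·cross = 4·-5.0000 = -20.0000
edge 5: (1.5,22)→(1,3)  cross = 1.5·3 − 1·22 = -17.5000; (r_i+r_j)·cross = 2.5·-17.5000 = -43.7500
Σcross = 692.5000 → A = |Σcross|/2 = 346.2500 mm²
Σ(r_i+r_j)·cross = 14301.2500 → first moment M = |Σ|/6 = 2383.5417
R_c = M/A = 2383.5417/346.2500 = 6.8839 mm
θ = 359° = 6.265732 rad
V = θ·R_c·A = 6.265732·6.8839·346.2500 = 14934.633 mm³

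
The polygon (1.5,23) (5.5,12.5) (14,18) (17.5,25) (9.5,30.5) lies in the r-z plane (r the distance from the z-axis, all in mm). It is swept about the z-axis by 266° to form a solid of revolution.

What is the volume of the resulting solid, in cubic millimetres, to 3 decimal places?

Profile (r,z), 5 vertices: (1.5,23) (5.5,12.5) (14,18) (17.5,25) (9.5,30.5)
edge 0: (1.5,23)→(5.5,12.5)  cross = 1.5·12.5 − 5.5·23 = -107.7500; (r_i+r_j)·cross = 7·-107.7500 = -754.2500
edge 1: (5.5,12.5)→(14,18)  cross = 5.5·18 − 14·12.5 = -76.0000; (r_i+r_j)·cross = 19.5·-76.0000 = -1482.0000
edge 2: (14,18)→(17.5,25)  cross = 14·25 − 17.5·18 = 35.0000; (r_i+r_j)·cross = 31.5·35.0000 = 1102.5000
edge 3: (17.5,25)→(9.5,30.5)  cross = 17.5·30.5 − 9.5·25 = 296.2500; (r_i+r_j)·cross = 27·296.2500 = 7998.7500
edge 4: (9.5,30.5)→(1.5,23)  cross = 9.5·23 − 1.5·30.5 = 172.7500; (r_i+r_j)·cross = 11·172.7500 = 1900.2500
Σcross = 320.2500 → A = |Σcross|/2 = 160.1250 mm²
Σ(r_i+r_j)·cross = 8765.2500 → first moment M = |Σ|/6 = 1460.8750
R_c = M/A = 1460.8750/160.1250 = 9.1233 mm
θ = 266° = 4.642576 rad
V = θ·R_c·A = 4.642576·9.1233·160.1250 = 6782.223 mm³

Volume = 6782.223 mm³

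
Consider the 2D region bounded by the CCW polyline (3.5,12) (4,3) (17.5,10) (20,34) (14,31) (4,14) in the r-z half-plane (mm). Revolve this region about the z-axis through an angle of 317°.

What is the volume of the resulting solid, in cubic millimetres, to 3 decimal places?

Volume = 18854.498 mm³

Profile (r,z), 6 vertices: (3.5,12) (4,3) (17.5,10) (20,34) (14,31) (4,14)
edge 0: (3.5,12)→(4,3)  cross = 3.5·3 − 4·12 = -37.5000; (r_i+r_j)·cross = 7.5·-37.5000 = -281.2500
edge 1: (4,3)→(17.5,10)  cross = 4·10 − 17.5·3 = -12.5000; (r_i+r_j)·cross = 21.5·-12.5000 = -268.7500
edge 2: (17.5,10)→(20,34)  cross = 17.5·34 − 20·10 = 395.0000; (r_i+r_j)·cross = 37.5·395.0000 = 14812.5000
edge 3: (20,34)→(14,31)  cross = 20·31 − 14·34 = 144.0000; (r_i+r_j)·cross = 34·144.0000 = 4896.0000
edge 4: (14,31)→(4,14)  cross = 14·14 − 4·31 = 72.0000; (r_i+r_j)·cross = 18·72.0000 = 1296.0000
edge 5: (4,14)→(3.5,12)  cross = 4·12 − 3.5·14 = -1.0000; (r_i+r_j)·cross = 7.5·-1.0000 = -7.5000
Σcross = 560.0000 → A = |Σcross|/2 = 280.0000 mm²
Σ(r_i+r_j)·cross = 20447.0000 → first moment M = |Σ|/6 = 3407.8333
R_c = M/A = 3407.8333/280.0000 = 12.1708 mm
θ = 317° = 5.532694 rad
V = θ·R_c·A = 5.532694·12.1708·280.0000 = 18854.498 mm³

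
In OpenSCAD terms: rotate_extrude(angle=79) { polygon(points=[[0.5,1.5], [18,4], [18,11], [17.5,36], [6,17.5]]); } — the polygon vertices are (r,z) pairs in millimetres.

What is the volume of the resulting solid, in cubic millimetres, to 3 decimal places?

Volume = 5139.802 mm³

Profile (r,z), 5 vertices: (0.5,1.5) (18,4) (18,11) (17.5,36) (6,17.5)
edge 0: (0.5,1.5)→(18,4)  cross = 0.5·4 − 18·1.5 = -25.0000; (r_i+r_j)·cross = 18.5·-25.0000 = -462.5000
edge 1: (18,4)→(18,11)  cross = 18·11 − 18·4 = 126.0000; (r_i+r_j)·cross = 36·126.0000 = 4536.0000
edge 2: (18,11)→(17.5,36)  cross = 18·36 − 17.5·11 = 455.5000; (r_i+r_j)·cross = 35.5·455.5000 = 16170.2500
edge 3: (17.5,36)→(6,17.5)  cross = 17.5·17.5 − 6·36 = 90.2500; (r_i+r_j)·cross = 23.5·90.2500 = 2120.8750
edge 4: (6,17.5)→(0.5,1.5)  cross = 6·1.5 − 0.5·17.5 = 0.2500; (r_i+r_j)·cross = 6.5·0.2500 = 1.6250
Σcross = 647.0000 → A = |Σcross|/2 = 323.5000 mm²
Σ(r_i+r_j)·cross = 22366.2500 → first moment M = |Σ|/6 = 3727.7083
R_c = M/A = 3727.7083/323.5000 = 11.5231 mm
θ = 79° = 1.378810 rad
V = θ·R_c·A = 1.378810·11.5231·323.5000 = 5139.802 mm³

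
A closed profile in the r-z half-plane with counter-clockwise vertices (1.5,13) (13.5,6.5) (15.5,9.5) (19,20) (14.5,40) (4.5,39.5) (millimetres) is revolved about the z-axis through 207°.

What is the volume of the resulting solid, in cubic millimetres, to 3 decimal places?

Profile (r,z), 6 vertices: (1.5,13) (13.5,6.5) (15.5,9.5) (19,20) (14.5,40) (4.5,39.5)
edge 0: (1.5,13)→(13.5,6.5)  cross = 1.5·6.5 − 13.5·13 = -165.7500; (r_i+r_j)·cross = 15·-165.7500 = -2486.2500
edge 1: (13.5,6.5)→(15.5,9.5)  cross = 13.5·9.5 − 15.5·6.5 = 27.5000; (r_i+r_j)·cross = 29·27.5000 = 797.5000
edge 2: (15.5,9.5)→(19,20)  cross = 15.5·20 − 19·9.5 = 129.5000; (r_i+r_j)·cross = 34.5·129.5000 = 4467.7500
edge 3: (19,20)→(14.5,40)  cross = 19·40 − 14.5·20 = 470.0000; (r_i+r_j)·cross = 33.5·470.0000 = 15745.0000
edge 4: (14.5,40)→(4.5,39.5)  cross = 14.5·39.5 − 4.5·40 = 392.7500; (r_i+r_j)·cross = 19·392.7500 = 7462.2500
edge 5: (4.5,39.5)→(1.5,13)  cross = 4.5·13 − 1.5·39.5 = -0.7500; (r_i+r_j)·cross = 6·-0.7500 = -4.5000
Σcross = 853.2500 → A = |Σcross|/2 = 426.6250 mm²
Σ(r_i+r_j)·cross = 25981.7500 → first moment M = |Σ|/6 = 4330.2917
R_c = M/A = 4330.2917/426.6250 = 10.1501 mm
θ = 207° = 3.612832 rad
V = θ·R_c·A = 3.612832·10.1501·426.6250 = 15644.614 mm³

Volume = 15644.614 mm³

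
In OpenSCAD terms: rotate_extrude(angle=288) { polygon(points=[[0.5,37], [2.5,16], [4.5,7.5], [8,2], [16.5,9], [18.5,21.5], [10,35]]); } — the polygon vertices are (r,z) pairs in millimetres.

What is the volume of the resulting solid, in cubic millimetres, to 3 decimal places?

Volume = 18688.706 mm³

Profile (r,z), 7 vertices: (0.5,37) (2.5,16) (4.5,7.5) (8,2) (16.5,9) (18.5,21.5) (10,35)
edge 0: (0.5,37)→(2.5,16)  cross = 0.5·16 − 2.5·37 = -84.5000; (r_i+r_j)·cross = 3·-84.5000 = -253.5000
edge 1: (2.5,16)→(4.5,7.5)  cross = 2.5·7.5 − 4.5·16 = -53.2500; (r_i+r_j)·cross = 7·-53.2500 = -372.7500
edge 2: (4.5,7.5)→(8,2)  cross = 4.5·2 − 8·7.5 = -51.0000; (r_i+r_j)·cross = 12.5·-51.0000 = -637.5000
edge 3: (8,2)→(16.5,9)  cross = 8·9 − 16.5·2 = 39.0000; (r_i+r_j)·cross = 24.5·39.0000 = 955.5000
edge 4: (16.5,9)→(18.5,21.5)  cross = 16.5·21.5 − 18.5·9 = 188.2500; (r_i+r_j)·cross = 35·188.2500 = 6588.7500
edge 5: (18.5,21.5)→(10,35)  cross = 18.5·35 − 10·21.5 = 432.5000; (r_i+r_j)·cross = 28.5·432.5000 = 12326.2500
edge 6: (10,35)→(0.5,37)  cross = 10·37 − 0.5·35 = 352.5000; (r_i+r_j)·cross = 10.5·352.5000 = 3701.2500
Σcross = 823.5000 → A = |Σcross|/2 = 411.7500 mm²
Σ(r_i+r_j)·cross = 22308.0000 → first moment M = |Σ|/6 = 3718.0000
R_c = M/A = 3718.0000/411.7500 = 9.0298 mm
θ = 288° = 5.026548 rad
V = θ·R_c·A = 5.026548·9.0298·411.7500 = 18688.706 mm³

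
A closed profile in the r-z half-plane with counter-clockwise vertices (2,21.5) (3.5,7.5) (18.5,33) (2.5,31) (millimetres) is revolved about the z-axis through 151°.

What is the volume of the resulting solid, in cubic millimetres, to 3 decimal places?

Profile (r,z), 4 vertices: (2,21.5) (3.5,7.5) (18.5,33) (2.5,31)
edge 0: (2,21.5)→(3.5,7.5)  cross = 2·7.5 − 3.5·21.5 = -60.2500; (r_i+r_j)·cross = 5.5·-60.2500 = -331.3750
edge 1: (3.5,7.5)→(18.5,33)  cross = 3.5·33 − 18.5·7.5 = -23.2500; (r_i+r_j)·cross = 22·-23.2500 = -511.5000
edge 2: (18.5,33)→(2.5,31)  cross = 18.5·31 − 2.5·33 = 491.0000; (r_i+r_j)·cross = 21·491.0000 = 10311.0000
edge 3: (2.5,31)→(2,21.5)  cross = 2.5·21.5 − 2·31 = -8.2500; (r_i+r_j)·cross = 4.5·-8.2500 = -37.1250
Σcross = 399.2500 → A = |Σcross|/2 = 199.6250 mm²
Σ(r_i+r_j)·cross = 9431.0000 → first moment M = |Σ|/6 = 1571.8333
R_c = M/A = 1571.8333/199.6250 = 7.8739 mm
θ = 151° = 2.635447 rad
V = θ·R_c·A = 2.635447·7.8739·199.6250 = 4142.484 mm³

Volume = 4142.484 mm³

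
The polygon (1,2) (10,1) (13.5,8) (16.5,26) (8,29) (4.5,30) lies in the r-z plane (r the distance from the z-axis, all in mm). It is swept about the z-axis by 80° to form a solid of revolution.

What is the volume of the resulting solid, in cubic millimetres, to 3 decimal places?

Volume = 3677.816 mm³

Profile (r,z), 6 vertices: (1,2) (10,1) (13.5,8) (16.5,26) (8,29) (4.5,30)
edge 0: (1,2)→(10,1)  cross = 1·1 − 10·2 = -19.0000; (r_i+r_j)·cross = 11·-19.0000 = -209.0000
edge 1: (10,1)→(13.5,8)  cross = 10·8 − 13.5·1 = 66.5000; (r_i+r_j)·cross = 23.5·66.5000 = 1562.7500
edge 2: (13.5,8)→(16.5,26)  cross = 13.5·26 − 16.5·8 = 219.0000; (r_i+r_j)·cross = 30·219.0000 = 6570.0000
edge 3: (16.5,26)→(8,29)  cross = 16.5·29 − 8·26 = 270.5000; (r_i+r_j)·cross = 24.5·270.5000 = 6627.2500
edge 4: (8,29)→(4.5,30)  cross = 8·30 − 4.5·29 = 109.5000; (r_i+r_j)·cross = 12.5·109.5000 = 1368.7500
edge 5: (4.5,30)→(1,2)  cross = 4.5·2 − 1·30 = -21.0000; (r_i+r_j)·cross = 5.5·-21.0000 = -115.5000
Σcross = 625.5000 → A = |Σcross|/2 = 312.7500 mm²
Σ(r_i+r_j)·cross = 15804.2500 → first moment M = |Σ|/6 = 2634.0417
R_c = M/A = 2634.0417/312.7500 = 8.4222 mm
θ = 80° = 1.396263 rad
V = θ·R_c·A = 1.396263·8.4222·312.7500 = 3677.816 mm³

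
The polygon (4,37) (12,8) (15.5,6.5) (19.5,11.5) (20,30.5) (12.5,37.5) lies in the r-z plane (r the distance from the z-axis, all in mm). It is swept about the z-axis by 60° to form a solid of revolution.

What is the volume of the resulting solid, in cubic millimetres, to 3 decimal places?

Volume = 4449.499 mm³

Profile (r,z), 6 vertices: (4,37) (12,8) (15.5,6.5) (19.5,11.5) (20,30.5) (12.5,37.5)
edge 0: (4,37)→(12,8)  cross = 4·8 − 12·37 = -412.0000; (r_i+r_j)·cross = 16·-412.0000 = -6592.0000
edge 1: (12,8)→(15.5,6.5)  cross = 12·6.5 − 15.5·8 = -46.0000; (r_i+r_j)·cross = 27.5·-46.0000 = -1265.0000
edge 2: (15.5,6.5)→(19.5,11.5)  cross = 15.5·11.5 − 19.5·6.5 = 51.5000; (r_i+r_j)·cross = 35·51.5000 = 1802.5000
edge 3: (19.5,11.5)→(20,30.5)  cross = 19.5·30.5 − 20·11.5 = 364.7500; (r_i+r_j)·cross = 39.5·364.7500 = 14407.6250
edge 4: (20,30.5)→(12.5,37.5)  cross = 20·37.5 − 12.5·30.5 = 368.7500; (r_i+r_j)·cross = 32.5·368.7500 = 11984.3750
edge 5: (12.5,37.5)→(4,37)  cross = 12.5·37 − 4·37.5 = 312.5000; (r_i+r_j)·cross = 16.5·312.5000 = 5156.2500
Σcross = 639.5000 → A = |Σcross|/2 = 319.7500 mm²
Σ(r_i+r_j)·cross = 25493.7500 → first moment M = |Σ|/6 = 4248.9583
R_c = M/A = 4248.9583/319.7500 = 13.2884 mm
θ = 60° = 1.047198 rad
V = θ·R_c·A = 1.047198·13.2884·319.7500 = 4449.499 mm³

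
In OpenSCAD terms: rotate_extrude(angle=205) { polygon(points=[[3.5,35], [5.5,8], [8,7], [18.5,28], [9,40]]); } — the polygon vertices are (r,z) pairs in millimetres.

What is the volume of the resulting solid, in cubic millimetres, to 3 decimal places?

Volume = 9712.277 mm³

Profile (r,z), 5 vertices: (3.5,35) (5.5,8) (8,7) (18.5,28) (9,40)
edge 0: (3.5,35)→(5.5,8)  cross = 3.5·8 − 5.5·35 = -164.5000; (r_i+r_j)·cross = 9·-164.5000 = -1480.5000
edge 1: (5.5,8)→(8,7)  cross = 5.5·7 − 8·8 = -25.5000; (r_i+r_j)·cross = 13.5·-25.5000 = -344.2500
edge 2: (8,7)→(18.5,28)  cross = 8·28 − 18.5·7 = 94.5000; (r_i+r_j)·cross = 26.5·94.5000 = 2504.2500
edge 3: (18.5,28)→(9,40)  cross = 18.5·40 − 9·28 = 488.0000; (r_i+r_j)·cross = 27.5·488.0000 = 13420.0000
edge 4: (9,40)→(3.5,35)  cross = 9·35 − 3.5·40 = 175.0000; (r_i+r_j)·cross = 12.5·175.0000 = 2187.5000
Σcross = 567.5000 → A = |Σcross|/2 = 283.7500 mm²
Σ(r_i+r_j)·cross = 16287.0000 → first moment M = |Σ|/6 = 2714.5000
R_c = M/A = 2714.5000/283.7500 = 9.5665 mm
θ = 205° = 3.577925 rad
V = θ·R_c·A = 3.577925·9.5665·283.7500 = 9712.277 mm³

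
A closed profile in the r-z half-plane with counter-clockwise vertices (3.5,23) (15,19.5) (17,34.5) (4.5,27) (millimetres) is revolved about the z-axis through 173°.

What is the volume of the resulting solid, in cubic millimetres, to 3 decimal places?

Volume = 3741.438 mm³

Profile (r,z), 4 vertices: (3.5,23) (15,19.5) (17,34.5) (4.5,27)
edge 0: (3.5,23)→(15,19.5)  cross = 3.5·19.5 − 15·23 = -276.7500; (r_i+r_j)·cross = 18.5·-276.7500 = -5119.8750
edge 1: (15,19.5)→(17,34.5)  cross = 15·34.5 − 17·19.5 = 186.0000; (r_i+r_j)·cross = 32·186.0000 = 5952.0000
edge 2: (17,34.5)→(4.5,27)  cross = 17·27 − 4.5·34.5 = 303.7500; (r_i+r_j)·cross = 21.5·303.7500 = 6530.6250
edge 3: (4.5,27)→(3.5,23)  cross = 4.5·23 − 3.5·27 = 9.0000; (r_i+r_j)·cross = 8·9.0000 = 72.0000
Σcross = 222.0000 → A = |Σcross|/2 = 111.0000 mm²
Σ(r_i+r_j)·cross = 7434.7500 → first moment M = |Σ|/6 = 1239.1250
R_c = M/A = 1239.1250/111.0000 = 11.1633 mm
θ = 173° = 3.019420 rad
V = θ·R_c·A = 3.019420·11.1633·111.0000 = 3741.438 mm³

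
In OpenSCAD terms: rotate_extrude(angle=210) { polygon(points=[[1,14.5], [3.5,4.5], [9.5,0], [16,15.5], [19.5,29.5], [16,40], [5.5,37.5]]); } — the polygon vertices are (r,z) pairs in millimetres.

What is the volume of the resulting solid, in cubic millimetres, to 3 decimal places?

Volume = 17345.977 mm³

Profile (r,z), 7 vertices: (1,14.5) (3.5,4.5) (9.5,0) (16,15.5) (19.5,29.5) (16,40) (5.5,37.5)
edge 0: (1,14.5)→(3.5,4.5)  cross = 1·4.5 − 3.5·14.5 = -46.2500; (r_i+r_j)·cross = 4.5·-46.2500 = -208.1250
edge 1: (3.5,4.5)→(9.5,0)  cross = 3.5·0 − 9.5·4.5 = -42.7500; (r_i+r_j)·cross = 13·-42.7500 = -555.7500
edge 2: (9.5,0)→(16,15.5)  cross = 9.5·15.5 − 16·0 = 147.2500; (r_i+r_j)·cross = 25.5·147.2500 = 3754.8750
edge 3: (16,15.5)→(19.5,29.5)  cross = 16·29.5 − 19.5·15.5 = 169.7500; (r_i+r_j)·cross = 35.5·169.7500 = 6026.1250
edge 4: (19.5,29.5)→(16,40)  cross = 19.5·40 − 16·29.5 = 308.0000; (r_i+r_j)·cross = 35.5·308.0000 = 10934.0000
edge 5: (16,40)→(5.5,37.5)  cross = 16·37.5 − 5.5·40 = 380.0000; (r_i+r_j)·cross = 21.5·380.0000 = 8170.0000
edge 6: (5.5,37.5)→(1,14.5)  cross = 5.5·14.5 − 1·37.5 = 42.2500; (r_i+r_j)·cross = 6.5·42.2500 = 274.6250
Σcross = 958.2500 → A = |Σcross|/2 = 479.1250 mm²
Σ(r_i+r_j)·cross = 28395.7500 → first moment M = |Σ|/6 = 4732.6250
R_c = M/A = 4732.6250/479.1250 = 9.8776 mm
θ = 210° = 3.665191 rad
V = θ·R_c·A = 3.665191·9.8776·479.1250 = 17345.977 mm³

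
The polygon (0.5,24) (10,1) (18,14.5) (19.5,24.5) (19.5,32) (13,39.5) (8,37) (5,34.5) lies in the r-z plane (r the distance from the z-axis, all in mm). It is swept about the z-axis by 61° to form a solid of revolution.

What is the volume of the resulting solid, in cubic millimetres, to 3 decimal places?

Volume = 5217.787 mm³

Profile (r,z), 8 vertices: (0.5,24) (10,1) (18,14.5) (19.5,24.5) (19.5,32) (13,39.5) (8,37) (5,34.5)
edge 0: (0.5,24)→(10,1)  cross = 0.5·1 − 10·24 = -239.5000; (r_i+r_j)·cross = 10.5·-239.5000 = -2514.7500
edge 1: (10,1)→(18,14.5)  cross = 10·14.5 − 18·1 = 127.0000; (r_i+r_j)·cross = 28·127.0000 = 3556.0000
edge 2: (18,14.5)→(19.5,24.5)  cross = 18·24.5 − 19.5·14.5 = 158.2500; (r_i+r_j)·cross = 37.5·158.2500 = 5934.3750
edge 3: (19.5,24.5)→(19.5,32)  cross = 19.5·32 − 19.5·24.5 = 146.2500; (r_i+r_j)·cross = 39·146.2500 = 5703.7500
edge 4: (19.5,32)→(13,39.5)  cross = 19.5·39.5 − 13·32 = 354.2500; (r_i+r_j)·cross = 32.5·354.2500 = 11513.1250
edge 5: (13,39.5)→(8,37)  cross = 13·37 − 8·39.5 = 165.0000; (r_i+r_j)·cross = 21·165.0000 = 3465.0000
edge 6: (8,37)→(5,34.5)  cross = 8·34.5 − 5·37 = 91.0000; (r_i+r_j)·cross = 13·91.0000 = 1183.0000
edge 7: (5,34.5)→(0.5,24)  cross = 5·24 − 0.5·34.5 = 102.7500; (r_i+r_j)·cross = 5.5·102.7500 = 565.1250
Σcross = 905.0000 → A = |Σcross|/2 = 452.5000 mm²
Σ(r_i+r_j)·cross = 29405.6250 → first moment M = |Σ|/6 = 4900.9375
R_c = M/A = 4900.9375/452.5000 = 10.8308 mm
θ = 61° = 1.064651 rad
V = θ·R_c·A = 1.064651·10.8308·452.5000 = 5217.787 mm³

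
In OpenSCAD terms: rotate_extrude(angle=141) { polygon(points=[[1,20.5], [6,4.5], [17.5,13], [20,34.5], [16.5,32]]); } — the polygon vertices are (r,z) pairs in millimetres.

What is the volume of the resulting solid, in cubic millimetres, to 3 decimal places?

Volume = 8196.998 mm³

Profile (r,z), 5 vertices: (1,20.5) (6,4.5) (17.5,13) (20,34.5) (16.5,32)
edge 0: (1,20.5)→(6,4.5)  cross = 1·4.5 − 6·20.5 = -118.5000; (r_i+r_j)·cross = 7·-118.5000 = -829.5000
edge 1: (6,4.5)→(17.5,13)  cross = 6·13 − 17.5·4.5 = -0.7500; (r_i+r_j)·cross = 23.5·-0.7500 = -17.6250
edge 2: (17.5,13)→(20,34.5)  cross = 17.5·34.5 − 20·13 = 343.7500; (r_i+r_j)·cross = 37.5·343.7500 = 12890.6250
edge 3: (20,34.5)→(16.5,32)  cross = 20·32 − 16.5·34.5 = 70.7500; (r_i+r_j)·cross = 36.5·70.7500 = 2582.3750
edge 4: (16.5,32)→(1,20.5)  cross = 16.5·20.5 − 1·32 = 306.2500; (r_i+r_j)·cross = 17.5·306.2500 = 5359.3750
Σcross = 601.5000 → A = |Σcross|/2 = 300.7500 mm²
Σ(r_i+r_j)·cross = 19985.2500 → first moment M = |Σ|/6 = 3330.8750
R_c = M/A = 3330.8750/300.7500 = 11.0752 mm
θ = 141° = 2.460914 rad
V = θ·R_c·A = 2.460914·11.0752·300.7500 = 8196.998 mm³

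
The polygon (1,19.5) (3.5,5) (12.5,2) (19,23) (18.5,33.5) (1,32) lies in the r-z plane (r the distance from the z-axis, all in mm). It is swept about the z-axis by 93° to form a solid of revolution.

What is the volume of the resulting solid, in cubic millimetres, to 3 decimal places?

Profile (r,z), 6 vertices: (1,19.5) (3.5,5) (12.5,2) (19,23) (18.5,33.5) (1,32)
edge 0: (1,19.5)→(3.5,5)  cross = 1·5 − 3.5·19.5 = -63.2500; (r_i+r_j)·cross = 4.5·-63.2500 = -284.6250
edge 1: (3.5,5)→(12.5,2)  cross = 3.5·2 − 12.5·5 = -55.5000; (r_i+r_j)·cross = 16·-55.5000 = -888.0000
edge 2: (12.5,2)→(19,23)  cross = 12.5·23 − 19·2 = 249.5000; (r_i+r_j)·cross = 31.5·249.5000 = 7859.2500
edge 3: (19,23)→(18.5,33.5)  cross = 19·33.5 − 18.5·23 = 211.0000; (r_i+r_j)·cross = 37.5·211.0000 = 7912.5000
edge 4: (18.5,33.5)→(1,32)  cross = 18.5·32 − 1·33.5 = 558.5000; (r_i+r_j)·cross = 19.5·558.5000 = 10890.7500
edge 5: (1,32)→(1,19.5)  cross = 1·19.5 − 1·32 = -12.5000; (r_i+r_j)·cross = 2·-12.5000 = -25.0000
Σcross = 887.7500 → A = |Σcross|/2 = 443.8750 mm²
Σ(r_i+r_j)·cross = 25464.8750 → first moment M = |Σ|/6 = 4244.1458
R_c = M/A = 4244.1458/443.8750 = 9.5616 mm
θ = 93° = 1.623156 rad
V = θ·R_c·A = 1.623156·9.5616·443.8750 = 6888.912 mm³

Volume = 6888.912 mm³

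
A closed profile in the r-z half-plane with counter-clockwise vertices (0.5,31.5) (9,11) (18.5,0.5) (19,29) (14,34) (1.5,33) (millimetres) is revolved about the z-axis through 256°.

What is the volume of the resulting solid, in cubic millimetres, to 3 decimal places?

Profile (r,z), 6 vertices: (0.5,31.5) (9,11) (18.5,0.5) (19,29) (14,34) (1.5,33)
edge 0: (0.5,31.5)→(9,11)  cross = 0.5·11 − 9·31.5 = -278.0000; (r_i+r_j)·cross = 9.5·-278.0000 = -2641.0000
edge 1: (9,11)→(18.5,0.5)  cross = 9·0.5 − 18.5·11 = -199.0000; (r_i+r_j)·cross = 27.5·-199.0000 = -5472.5000
edge 2: (18.5,0.5)→(19,29)  cross = 18.5·29 − 19·0.5 = 527.0000; (r_i+r_j)·cross = 37.5·527.0000 = 19762.5000
edge 3: (19,29)→(14,34)  cross = 19·34 − 14·29 = 240.0000; (r_i+r_j)·cross = 33·240.0000 = 7920.0000
edge 4: (14,34)→(1.5,33)  cross = 14·33 − 1.5·34 = 411.0000; (r_i+r_j)·cross = 15.5·411.0000 = 6370.5000
edge 5: (1.5,33)→(0.5,31.5)  cross = 1.5·31.5 − 0.5·33 = 30.7500; (r_i+r_j)·cross = 2·30.7500 = 61.5000
Σcross = 731.7500 → A = |Σcross|/2 = 365.8750 mm²
Σ(r_i+r_j)·cross = 26001.0000 → first moment M = |Σ|/6 = 4333.5000
R_c = M/A = 4333.5000/365.8750 = 11.8442 mm
θ = 256° = 4.468043 rad
V = θ·R_c·A = 4.468043·11.8442·365.8750 = 19362.264 mm³

Volume = 19362.264 mm³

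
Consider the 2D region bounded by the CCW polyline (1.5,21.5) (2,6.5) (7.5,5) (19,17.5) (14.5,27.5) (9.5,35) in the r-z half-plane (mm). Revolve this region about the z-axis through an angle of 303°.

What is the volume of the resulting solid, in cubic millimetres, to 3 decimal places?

Profile (r,z), 6 vertices: (1.5,21.5) (2,6.5) (7.5,5) (19,17.5) (14.5,27.5) (9.5,35)
edge 0: (1.5,21.5)→(2,6.5)  cross = 1.5·6.5 − 2·21.5 = -33.2500; (r_i+r_j)·cross = 3.5·-33.2500 = -116.3750
edge 1: (2,6.5)→(7.5,5)  cross = 2·5 − 7.5·6.5 = -38.7500; (r_i+r_j)·cross = 9.5·-38.7500 = -368.1250
edge 2: (7.5,5)→(19,17.5)  cross = 7.5·17.5 − 19·5 = 36.2500; (r_i+r_j)·cross = 26.5·36.2500 = 960.6250
edge 3: (19,17.5)→(14.5,27.5)  cross = 19·27.5 − 14.5·17.5 = 268.7500; (r_i+r_j)·cross = 33.5·268.7500 = 9003.1250
edge 4: (14.5,27.5)→(9.5,35)  cross = 14.5·35 − 9.5·27.5 = 246.2500; (r_i+r_j)·cross = 24·246.2500 = 5910.0000
edge 5: (9.5,35)→(1.5,21.5)  cross = 9.5·21.5 − 1.5·35 = 151.7500; (r_i+r_j)·cross = 11·151.7500 = 1669.2500
Σcross = 631.0000 → A = |Σcross|/2 = 315.5000 mm²
Σ(r_i+r_j)·cross = 17058.5000 → first moment M = |Σ|/6 = 2843.0833
R_c = M/A = 2843.0833/315.5000 = 9.0114 mm
θ = 303° = 5.288348 rad
V = θ·R_c·A = 5.288348·9.0114·315.5000 = 15035.213 mm³

Volume = 15035.213 mm³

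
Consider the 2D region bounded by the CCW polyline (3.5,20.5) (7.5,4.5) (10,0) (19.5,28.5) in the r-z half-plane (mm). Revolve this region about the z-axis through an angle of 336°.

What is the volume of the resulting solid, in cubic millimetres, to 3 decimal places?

Profile (r,z), 4 vertices: (3.5,20.5) (7.5,4.5) (10,0) (19.5,28.5)
edge 0: (3.5,20.5)→(7.5,4.5)  cross = 3.5·4.5 − 7.5·20.5 = -138.0000; (r_i+r_j)·cross = 11·-138.0000 = -1518.0000
edge 1: (7.5,4.5)→(10,0)  cross = 7.5·0 − 10·4.5 = -45.0000; (r_i+r_j)·cross = 17.5·-45.0000 = -787.5000
edge 2: (10,0)→(19.5,28.5)  cross = 10·28.5 − 19.5·0 = 285.0000; (r_i+r_j)·cross = 29.5·285.0000 = 8407.5000
edge 3: (19.5,28.5)→(3.5,20.5)  cross = 19.5·20.5 − 3.5·28.5 = 300.0000; (r_i+r_j)·cross = 23·300.0000 = 6900.0000
Σcross = 402.0000 → A = |Σcross|/2 = 201.0000 mm²
Σ(r_i+r_j)·cross = 13002.0000 → first moment M = |Σ|/6 = 2167.0000
R_c = M/A = 2167.0000/201.0000 = 10.7811 mm
θ = 336° = 5.864306 rad
V = θ·R_c·A = 5.864306·10.7811·201.0000 = 12707.952 mm³

Volume = 12707.952 mm³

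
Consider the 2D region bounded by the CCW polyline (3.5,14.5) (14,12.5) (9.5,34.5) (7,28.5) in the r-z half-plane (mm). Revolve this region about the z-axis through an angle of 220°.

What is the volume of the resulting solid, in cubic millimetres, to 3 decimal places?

Volume = 4015.072 mm³

Profile (r,z), 4 vertices: (3.5,14.5) (14,12.5) (9.5,34.5) (7,28.5)
edge 0: (3.5,14.5)→(14,12.5)  cross = 3.5·12.5 − 14·14.5 = -159.2500; (r_i+r_j)·cross = 17.5·-159.2500 = -2786.8750
edge 1: (14,12.5)→(9.5,34.5)  cross = 14·34.5 − 9.5·12.5 = 364.2500; (r_i+r_j)·cross = 23.5·364.2500 = 8559.8750
edge 2: (9.5,34.5)→(7,28.5)  cross = 9.5·28.5 − 7·34.5 = 29.2500; (r_i+r_j)·cross = 16.5·29.2500 = 482.6250
edge 3: (7,28.5)→(3.5,14.5)  cross = 7·14.5 − 3.5·28.5 = 1.7500; (r_i+r_j)·cross = 10.5·1.7500 = 18.3750
Σcross = 236.0000 → A = |Σcross|/2 = 118.0000 mm²
Σ(r_i+r_j)·cross = 6274.0000 → first moment M = |Σ|/6 = 1045.6667
R_c = M/A = 1045.6667/118.0000 = 8.8616 mm
θ = 220° = 3.839724 rad
V = θ·R_c·A = 3.839724·8.8616·118.0000 = 4015.072 mm³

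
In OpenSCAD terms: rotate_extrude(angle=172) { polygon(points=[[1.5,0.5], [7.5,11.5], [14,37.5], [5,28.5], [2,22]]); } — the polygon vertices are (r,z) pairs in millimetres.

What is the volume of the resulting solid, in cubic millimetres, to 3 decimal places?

Volume = 3494.476 mm³

Profile (r,z), 5 vertices: (1.5,0.5) (7.5,11.5) (14,37.5) (5,28.5) (2,22)
edge 0: (1.5,0.5)→(7.5,11.5)  cross = 1.5·11.5 − 7.5·0.5 = 13.5000; (r_i+r_j)·cross = 9·13.5000 = 121.5000
edge 1: (7.5,11.5)→(14,37.5)  cross = 7.5·37.5 − 14·11.5 = 120.2500; (r_i+r_j)·cross = 21.5·120.2500 = 2585.3750
edge 2: (14,37.5)→(5,28.5)  cross = 14·28.5 − 5·37.5 = 211.5000; (r_i+r_j)·cross = 19·211.5000 = 4018.5000
edge 3: (5,28.5)→(2,22)  cross = 5·22 − 2·28.5 = 53.0000; (r_i+r_j)·cross = 7·53.0000 = 371.0000
edge 4: (2,22)→(1.5,0.5)  cross = 2·0.5 − 1.5·22 = -32.0000; (r_i+r_j)·cross = 3.5·-32.0000 = -112.0000
Σcross = 366.2500 → A = |Σcross|/2 = 183.1250 mm²
Σ(r_i+r_j)·cross = 6984.3750 → first moment M = |Σ|/6 = 1164.0625
R_c = M/A = 1164.0625/183.1250 = 6.3567 mm
θ = 172° = 3.001966 rad
V = θ·R_c·A = 3.001966·6.3567·183.1250 = 3494.476 mm³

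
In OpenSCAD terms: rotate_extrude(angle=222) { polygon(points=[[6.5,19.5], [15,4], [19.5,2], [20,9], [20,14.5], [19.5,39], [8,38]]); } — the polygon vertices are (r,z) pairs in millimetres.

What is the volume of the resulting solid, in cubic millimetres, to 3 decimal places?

Profile (r,z), 7 vertices: (6.5,19.5) (15,4) (19.5,2) (20,9) (20,14.5) (19.5,39) (8,38)
edge 0: (6.5,19.5)→(15,4)  cross = 6.5·4 − 15·19.5 = -266.5000; (r_i+r_j)·cross = 21.5·-266.5000 = -5729.7500
edge 1: (15,4)→(19.5,2)  cross = 15·2 − 19.5·4 = -48.0000; (r_i+r_j)·cross = 34.5·-48.0000 = -1656.0000
edge 2: (19.5,2)→(20,9)  cross = 19.5·9 − 20·2 = 135.5000; (r_i+r_j)·cross = 39.5·135.5000 = 5352.2500
edge 3: (20,9)→(20,14.5)  cross = 20·14.5 − 20·9 = 110.0000; (r_i+r_j)·cross = 40·110.0000 = 4400.0000
edge 4: (20,14.5)→(19.5,39)  cross = 20·39 − 19.5·14.5 = 497.2500; (r_i+r_j)·cross = 39.5·497.2500 = 19641.3750
edge 5: (19.5,39)→(8,38)  cross = 19.5·38 − 8·39 = 429.0000; (r_i+r_j)·cross = 27.5·429.0000 = 11797.5000
edge 6: (8,38)→(6.5,19.5)  cross = 8·19.5 − 6.5·38 = -91.0000; (r_i+r_j)·cross = 14.5·-91.0000 = -1319.5000
Σcross = 766.2500 → A = |Σcross|/2 = 383.1250 mm²
Σ(r_i+r_j)·cross = 32485.8750 → first moment M = |Σ|/6 = 5414.3125
R_c = M/A = 5414.3125/383.1250 = 14.1320 mm
θ = 222° = 3.874631 rad
V = θ·R_c·A = 3.874631·14.1320·383.1250 = 20978.463 mm³

Volume = 20978.463 mm³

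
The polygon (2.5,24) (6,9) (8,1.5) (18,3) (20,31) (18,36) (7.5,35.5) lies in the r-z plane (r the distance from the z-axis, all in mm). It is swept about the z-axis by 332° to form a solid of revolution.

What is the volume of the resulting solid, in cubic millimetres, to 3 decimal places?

Profile (r,z), 7 vertices: (2.5,24) (6,9) (8,1.5) (18,3) (20,31) (18,36) (7.5,35.5)
edge 0: (2.5,24)→(6,9)  cross = 2.5·9 − 6·24 = -121.5000; (r_i+r_j)·cross = 8.5·-121.5000 = -1032.7500
edge 1: (6,9)→(8,1.5)  cross = 6·1.5 − 8·9 = -63.0000; (r_i+r_j)·cross = 14·-63.0000 = -882.0000
edge 2: (8,1.5)→(18,3)  cross = 8·3 − 18·1.5 = -3.0000; (r_i+r_j)·cross = 26·-3.0000 = -78.0000
edge 3: (18,3)→(20,31)  cross = 18·31 − 20·3 = 498.0000; (r_i+r_j)·cross = 38·498.0000 = 18924.0000
edge 4: (20,31)→(18,36)  cross = 20·36 − 18·31 = 162.0000; (r_i+r_j)·cross = 38·162.0000 = 6156.0000
edge 5: (18,36)→(7.5,35.5)  cross = 18·35.5 − 7.5·36 = 369.0000; (r_i+r_j)·cross = 25.5·369.0000 = 9409.5000
edge 6: (7.5,35.5)→(2.5,24)  cross = 7.5·24 − 2.5·35.5 = 91.2500; (r_i+r_j)·cross = 10·91.2500 = 912.5000
Σcross = 932.7500 → A = |Σcross|/2 = 466.3750 mm²
Σ(r_i+r_j)·cross = 33409.2500 → first moment M = |Σ|/6 = 5568.2083
R_c = M/A = 5568.2083/466.3750 = 11.9393 mm
θ = 332° = 5.794493 rad
V = θ·R_c·A = 5.794493·11.9393·466.3750 = 32264.945 mm³

Volume = 32264.945 mm³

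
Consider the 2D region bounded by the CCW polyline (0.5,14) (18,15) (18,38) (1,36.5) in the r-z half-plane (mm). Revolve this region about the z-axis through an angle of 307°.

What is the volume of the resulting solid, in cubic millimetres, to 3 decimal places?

Profile (r,z), 4 vertices: (0.5,14) (18,15) (18,38) (1,36.5)
edge 0: (0.5,14)→(18,15)  cross = 0.5·15 − 18·14 = -244.5000; (r_i+r_j)·cross = 18.5·-244.5000 = -4523.2500
edge 1: (18,15)→(18,38)  cross = 18·38 − 18·15 = 414.0000; (r_i+r_j)·cross = 36·414.0000 = 14904.0000
edge 2: (18,38)→(1,36.5)  cross = 18·36.5 − 1·38 = 619.0000; (r_i+r_j)·cross = 19·619.0000 = 11761.0000
edge 3: (1,36.5)→(0.5,14)  cross = 1·14 − 0.5·36.5 = -4.2500; (r_i+r_j)·cross = 1.5·-4.2500 = -6.3750
Σcross = 784.2500 → A = |Σcross|/2 = 392.1250 mm²
Σ(r_i+r_j)·cross = 22135.3750 → first moment M = |Σ|/6 = 3689.2292
R_c = M/A = 3689.2292/392.1250 = 9.4083 mm
θ = 307° = 5.358161 rad
V = θ·R_c·A = 5.358161·9.4083·392.1250 = 19767.483 mm³

Volume = 19767.483 mm³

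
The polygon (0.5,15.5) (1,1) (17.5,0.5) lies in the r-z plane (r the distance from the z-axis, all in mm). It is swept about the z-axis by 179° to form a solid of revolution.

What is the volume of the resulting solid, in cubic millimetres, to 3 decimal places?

Profile (r,z), 3 vertices: (0.5,15.5) (1,1) (17.5,0.5)
edge 0: (0.5,15.5)→(1,1)  cross = 0.5·1 − 1·15.5 = -15.0000; (r_i+r_j)·cross = 1.5·-15.0000 = -22.5000
edge 1: (1,1)→(17.5,0.5)  cross = 1·0.5 − 17.5·1 = -17.0000; (r_i+r_j)·cross = 18.5·-17.0000 = -314.5000
edge 2: (17.5,0.5)→(0.5,15.5)  cross = 17.5·15.5 − 0.5·0.5 = 271.0000; (r_i+r_j)·cross = 18·271.0000 = 4878.0000
Σcross = 239.0000 → A = |Σcross|/2 = 119.5000 mm²
Σ(r_i+r_j)·cross = 4541.0000 → first moment M = |Σ|/6 = 756.8333
R_c = M/A = 756.8333/119.5000 = 6.3333 mm
θ = 179° = 3.124139 rad
V = θ·R_c·A = 3.124139·6.3333·119.5000 = 2364.453 mm³

Volume = 2364.453 mm³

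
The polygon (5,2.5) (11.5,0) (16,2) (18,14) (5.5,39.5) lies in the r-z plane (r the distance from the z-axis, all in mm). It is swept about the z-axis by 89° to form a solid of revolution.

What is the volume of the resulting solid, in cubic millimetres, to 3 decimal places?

Profile (r,z), 5 vertices: (5,2.5) (11.5,0) (16,2) (18,14) (5.5,39.5)
edge 0: (5,2.5)→(11.5,0)  cross = 5·0 − 11.5·2.5 = -28.7500; (r_i+r_j)·cross = 16.5·-28.7500 = -474.3750
edge 1: (11.5,0)→(16,2)  cross = 11.5·2 − 16·0 = 23.0000; (r_i+r_j)·cross = 27.5·23.0000 = 632.5000
edge 2: (16,2)→(18,14)  cross = 16·14 − 18·2 = 188.0000; (r_i+r_j)·cross = 34·188.0000 = 6392.0000
edge 3: (18,14)→(5.5,39.5)  cross = 18·39.5 − 5.5·14 = 634.0000; (r_i+r_j)·cross = 23.5·634.0000 = 14899.0000
edge 4: (5.5,39.5)→(5,2.5)  cross = 5.5·2.5 − 5·39.5 = -183.7500; (r_i+r_j)·cross = 10.5·-183.7500 = -1929.3750
Σcross = 632.5000 → A = |Σcross|/2 = 316.2500 mm²
Σ(r_i+r_j)·cross = 19519.7500 → first moment M = |Σ|/6 = 3253.2917
R_c = M/A = 3253.2917/316.2500 = 10.2871 mm
θ = 89° = 1.553343 rad
V = θ·R_c·A = 1.553343·10.2871·316.2500 = 5053.478 mm³

Volume = 5053.478 mm³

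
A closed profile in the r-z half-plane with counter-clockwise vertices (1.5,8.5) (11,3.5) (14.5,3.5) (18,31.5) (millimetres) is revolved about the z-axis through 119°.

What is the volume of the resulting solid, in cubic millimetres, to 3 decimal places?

Profile (r,z), 4 vertices: (1.5,8.5) (11,3.5) (14.5,3.5) (18,31.5)
edge 0: (1.5,8.5)→(11,3.5)  cross = 1.5·3.5 − 11·8.5 = -88.2500; (r_i+r_j)·cross = 12.5·-88.2500 = -1103.1250
edge 1: (11,3.5)→(14.5,3.5)  cross = 11·3.5 − 14.5·3.5 = -12.2500; (r_i+r_j)·cross = 25.5·-12.2500 = -312.3750
edge 2: (14.5,3.5)→(18,31.5)  cross = 14.5·31.5 − 18·3.5 = 393.7500; (r_i+r_j)·cross = 32.5·393.7500 = 12796.8750
edge 3: (18,31.5)→(1.5,8.5)  cross = 18·8.5 − 1.5·31.5 = 105.7500; (r_i+r_j)·cross = 19.5·105.7500 = 2062.1250
Σcross = 399.0000 → A = |Σcross|/2 = 199.5000 mm²
Σ(r_i+r_j)·cross = 13443.5000 → first moment M = |Σ|/6 = 2240.5833
R_c = M/A = 2240.5833/199.5000 = 11.2310 mm
θ = 119° = 2.076942 rad
V = θ·R_c·A = 2.076942·11.2310·199.5000 = 4653.561 mm³

Volume = 4653.561 mm³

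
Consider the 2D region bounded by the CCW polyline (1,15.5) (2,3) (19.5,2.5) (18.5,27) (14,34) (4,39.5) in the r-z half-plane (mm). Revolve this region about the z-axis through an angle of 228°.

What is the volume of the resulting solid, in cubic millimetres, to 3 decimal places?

Profile (r,z), 6 vertices: (1,15.5) (2,3) (19.5,2.5) (18.5,27) (14,34) (4,39.5)
edge 0: (1,15.5)→(2,3)  cross = 1·3 − 2·15.5 = -28.0000; (r_i+r_j)·cross = 3·-28.0000 = -84.0000
edge 1: (2,3)→(19.5,2.5)  cross = 2·2.5 − 19.5·3 = -53.5000; (r_i+r_j)·cross = 21.5·-53.5000 = -1150.2500
edge 2: (19.5,2.5)→(18.5,27)  cross = 19.5·27 − 18.5·2.5 = 480.2500; (r_i+r_j)·cross = 38·480.2500 = 18249.5000
edge 3: (18.5,27)→(14,34)  cross = 18.5·34 − 14·27 = 251.0000; (r_i+r_j)·cross = 32.5·251.0000 = 8157.5000
edge 4: (14,34)→(4,39.5)  cross = 14·39.5 − 4·34 = 417.0000; (r_i+r_j)·cross = 18·417.0000 = 7506.0000
edge 5: (4,39.5)→(1,15.5)  cross = 4·15.5 − 1·39.5 = 22.5000; (r_i+r_j)·cross = 5·22.5000 = 112.5000
Σcross = 1089.2500 → A = |Σcross|/2 = 544.6250 mm²
Σ(r_i+r_j)·cross = 32791.2500 → first moment M = |Σ|/6 = 5465.2083
R_c = M/A = 5465.2083/544.6250 = 10.0348 mm
θ = 228° = 3.979351 rad
V = θ·R_c·A = 3.979351·10.0348·544.6250 = 21747.981 mm³

Volume = 21747.981 mm³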